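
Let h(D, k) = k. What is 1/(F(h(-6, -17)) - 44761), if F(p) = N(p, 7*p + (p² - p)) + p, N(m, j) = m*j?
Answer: -1/47957 ≈ -2.0852e-5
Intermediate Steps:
N(m, j) = j*m
F(p) = p + p*(p² + 6*p) (F(p) = (7*p + (p² - p))*p + p = (p² + 6*p)*p + p = p*(p² + 6*p) + p = p + p*(p² + 6*p))
1/(F(h(-6, -17)) - 44761) = 1/(-17*(1 - 17*(6 - 17)) - 44761) = 1/(-17*(1 - 17*(-11)) - 44761) = 1/(-17*(1 + 187) - 44761) = 1/(-17*188 - 44761) = 1/(-3196 - 44761) = 1/(-47957) = -1/47957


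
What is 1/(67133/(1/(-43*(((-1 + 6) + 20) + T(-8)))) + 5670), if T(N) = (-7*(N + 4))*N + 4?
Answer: 1/562915875 ≈ 1.7765e-9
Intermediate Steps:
T(N) = 4 + N*(-28 - 7*N) (T(N) = (-7*(4 + N))*N + 4 = (-28 - 7*N)*N + 4 = N*(-28 - 7*N) + 4 = 4 + N*(-28 - 7*N))
1/(67133/(1/(-43*(((-1 + 6) + 20) + T(-8)))) + 5670) = 1/(67133/(1/(-43*(((-1 + 6) + 20) + (4 - 28*(-8) - 7*(-8)**2)))) + 5670) = 1/(67133/(1/(-43*((5 + 20) + (4 + 224 - 7*64)))) + 5670) = 1/(67133/(1/(-43*(25 + (4 + 224 - 448)))) + 5670) = 1/(67133/(1/(-43*(25 - 220))) + 5670) = 1/(67133/(1/(-43*(-195))) + 5670) = 1/(67133/(1/8385) + 5670) = 1/(67133*8385 + 5670) = 1/(562910205 + 5670) = 1/562915875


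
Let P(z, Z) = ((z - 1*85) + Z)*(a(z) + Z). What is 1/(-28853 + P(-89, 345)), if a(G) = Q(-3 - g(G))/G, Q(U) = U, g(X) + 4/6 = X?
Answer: 89/2667818 ≈ 3.3361e-5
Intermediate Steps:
g(X) = -⅔ + X
a(G) = (-7/3 - G)/G (a(G) = (-3 - (-⅔ + G))/G = (-3 + (⅔ - G))/G = (-7/3 - G)/G)
P(z, Z) = (Z + (-7/3 - z)/z)*(-85 + Z + z) (P(z, Z) = ((z - 1*85) + Z)*((-7/3 - z)/z + Z) = ((z - 85) + Z)*(Z + (-7/3 - z)/z) = ((-85 + z) + Z)*(Z + (-7/3 - z)/z) = (-85 + Z + z)*(Z + (-7/3 - z)/z) = (Z + (-7/3 - z)/z)*(-85 + Z + z))
1/(-28853 + P(-89, 345)) = 1/(-28853 + (248/3 + 345² - 1*(-89) - 86*345 + (595/3)/(-89) + 345*(-89) - 7/3*345/(-89))) = 1/(-28853 + (248/3 + 119025 + 89 - 29670 + (595/3)*(-1/89) - 30705 - 7/3*345*(-1/89))) = 1/(-28853 + (248/3 + 119025 + 89 - 29670 - 595/267 - 30705 + 805/89)) = 1/(-28853 + 5235735/89) = 1/(2667818/89) = 89/2667818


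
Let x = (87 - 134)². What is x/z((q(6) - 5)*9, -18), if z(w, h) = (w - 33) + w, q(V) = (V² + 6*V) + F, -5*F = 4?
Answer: 11045/5793 ≈ 1.9066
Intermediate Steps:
F = -⅘ (F = -⅕*4 = -⅘ ≈ -0.80000)
q(V) = -⅘ + V² + 6*V (q(V) = (V² + 6*V) - ⅘ = -⅘ + V² + 6*V)
z(w, h) = -33 + 2*w (z(w, h) = (-33 + w) + w = -33 + 2*w)
x = 2209 (x = (-47)² = 2209)
x/z((q(6) - 5)*9, -18) = 2209/(-33 + 2*(((-⅘ + 6² + 6*6) - 5)*9)) = 2209/(-33 + 2*(((-⅘ + 36 + 36) - 5)*9)) = 2209/(-33 + 2*((356/5 - 5)*9)) = 2209/(-33 + 2*((331/5)*9)) = 2209/(-33 + 2*(2979/5)) = 2209/(-33 + 5958/5) = 2209/(5793/5) = 2209*(5/5793) = 11045/5793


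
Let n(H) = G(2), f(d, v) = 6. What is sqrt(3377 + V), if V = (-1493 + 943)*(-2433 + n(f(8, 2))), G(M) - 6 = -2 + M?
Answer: 19*sqrt(3707) ≈ 1156.8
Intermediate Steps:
G(M) = 4 + M (G(M) = 6 + (-2 + M) = 4 + M)
n(H) = 6 (n(H) = 4 + 2 = 6)
V = 1334850 (V = (-1493 + 943)*(-2433 + 6) = -550*(-2427) = 1334850)
sqrt(3377 + V) = sqrt(3377 + 1334850) = sqrt(1338227) = 19*sqrt(3707)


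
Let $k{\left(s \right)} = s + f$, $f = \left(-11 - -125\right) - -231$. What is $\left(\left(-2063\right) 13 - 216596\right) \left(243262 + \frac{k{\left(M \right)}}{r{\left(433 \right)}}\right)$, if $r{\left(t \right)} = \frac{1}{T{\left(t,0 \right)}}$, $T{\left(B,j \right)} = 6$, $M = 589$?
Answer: $-60577717390$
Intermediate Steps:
$r{\left(t \right)} = \frac{1}{6}$
$f = 345$ ($f = \left(-11 + 125\right) + 231 = 114 + 231 = 345$)
$k{\left(s \right)} = 345 + s$ ($k{\left(s \right)} = s + 345 = 345 + s$)
$\left(\left(-2063\right) 13 - 216596\right) \left(243262 + \frac{k{\left(M \right)}}{r{\left(433 \right)}}\right) = \left(\left(-2063\right) 13 - 216596\right) \left(243262 + \left(345 + 589\right) \frac{1}{\frac{1}{6}}\right) = \left(-26819 - 216596\right) \left(243262 + 934 \cdot 6\right) = - 243415 \left(243262 + 5604\right) = \left(-243415\right) 248866 = -60577717390$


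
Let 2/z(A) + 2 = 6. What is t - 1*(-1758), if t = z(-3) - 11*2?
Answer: 3473/2 ≈ 1736.5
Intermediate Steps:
z(A) = 1/2 (z(A) = 2/(-2 + 6) = 2/4 = 2*(1/4) = 1/2)
t = -43/2 (t = 1/2 - 11*2 = 1/2 - 22 = -43/2 ≈ -21.500)
t - 1*(-1758) = -43/2 - 1*(-1758) = -43/2 + 1758 = 3473/2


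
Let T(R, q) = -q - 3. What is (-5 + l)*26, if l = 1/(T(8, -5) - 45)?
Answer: -5616/43 ≈ -130.60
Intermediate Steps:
T(R, q) = -3 - q
l = -1/43 (l = 1/((-3 - 1*(-5)) - 45) = 1/((-3 + 5) - 45) = 1/(2 - 45) = 1/(-43) = -1/43 ≈ -0.023256)
(-5 + l)*26 = (-5 - 1/43)*26 = -216/43*26 = -5616/43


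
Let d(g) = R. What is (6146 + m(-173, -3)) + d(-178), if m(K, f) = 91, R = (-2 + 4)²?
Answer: 6241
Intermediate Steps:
R = 4 (R = 2² = 4)
d(g) = 4
(6146 + m(-173, -3)) + d(-178) = (6146 + 91) + 4 = 6237 + 4 = 6241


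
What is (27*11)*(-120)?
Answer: -35640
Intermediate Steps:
(27*11)*(-120) = 297*(-120) = -35640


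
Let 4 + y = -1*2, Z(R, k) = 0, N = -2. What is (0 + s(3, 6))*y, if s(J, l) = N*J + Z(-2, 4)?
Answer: 36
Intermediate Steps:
y = -6 (y = -4 - 1*2 = -4 - 2 = -6)
s(J, l) = -2*J (s(J, l) = -2*J + 0 = -2*J)
(0 + s(3, 6))*y = (0 - 2*3)*(-6) = (0 - 6)*(-6) = -6*(-6) = 36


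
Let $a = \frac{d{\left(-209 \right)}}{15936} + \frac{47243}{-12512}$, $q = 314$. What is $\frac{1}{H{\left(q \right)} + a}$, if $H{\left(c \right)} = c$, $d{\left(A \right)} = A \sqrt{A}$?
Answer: $\frac{41676377788800}{12929025153637541} + \frac{1761900096 i \sqrt{209}}{12929025153637541} \approx 0.0032235 + 1.9701 \cdot 10^{-6} i$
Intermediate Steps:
$d{\left(A \right)} = A^{\frac{3}{2}}$
$a = - \frac{2779}{736} - \frac{209 i \sqrt{209}}{15936}$ ($a = \frac{\left(-209\right)^{\frac{3}{2}}}{15936} + \frac{47243}{-12512} = - 209 i \sqrt{209} \cdot \frac{1}{15936} + 47243 \left(- \frac{1}{12512}\right) = - \frac{209 i \sqrt{209}}{15936} - \frac{2779}{736} = - \frac{2779}{736} - \frac{209 i \sqrt{209}}{15936} \approx -3.7758 - 0.1896 i$)
$\frac{1}{H{\left(q \right)} + a} = \frac{1}{314 - \left(\frac{2779}{736} + \frac{209 i \sqrt{209}}{15936}\right)} = \frac{1}{\frac{228325}{736} - \frac{209 i \sqrt{209}}{15936}}$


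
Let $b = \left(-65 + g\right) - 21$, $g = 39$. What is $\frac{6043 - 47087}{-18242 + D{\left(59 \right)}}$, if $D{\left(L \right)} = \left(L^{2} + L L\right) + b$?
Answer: $\frac{41044}{11327} \approx 3.6236$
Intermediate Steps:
$b = -47$ ($b = \left(-65 + 39\right) - 21 = -26 - 21 = -47$)
$D{\left(L \right)} = -47 + 2 L^{2}$ ($D{\left(L \right)} = \left(L^{2} + L L\right) - 47 = \left(L^{2} + L^{2}\right) - 47 = 2 L^{2} - 47 = -47 + 2 L^{2}$)
$\frac{6043 - 47087}{-18242 + D{\left(59 \right)}} = \frac{6043 - 47087}{-18242 - \left(47 - 2 \cdot 59^{2}\right)} = - \frac{41044}{-18242 + \left(-47 + 2 \cdot 3481\right)} = - \frac{41044}{-18242 + \left(-47 + 6962\right)} = - \frac{41044}{-18242 + 6915} = - \frac{41044}{-11327} = \left(-41044\right) \left(- \frac{1}{11327}\right) = \frac{41044}{11327}$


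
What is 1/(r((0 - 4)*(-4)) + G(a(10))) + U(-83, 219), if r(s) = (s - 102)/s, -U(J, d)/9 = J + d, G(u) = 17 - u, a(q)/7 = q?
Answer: -571616/467 ≈ -1224.0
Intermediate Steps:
a(q) = 7*q
U(J, d) = -9*J - 9*d (U(J, d) = -9*(J + d) = -9*J - 9*d)
r(s) = (-102 + s)/s
1/(r((0 - 4)*(-4)) + G(a(10))) + U(-83, 219) = 1/((-102 + (0 - 4)*(-4))/(((0 - 4)*(-4))) + (17 - 7*10)) + (-9*(-83) - 9*219) = 1/((-102 - 4*(-4))/((-4*(-4))) + (17 - 1*70)) + (747 - 1971) = 1/((-102 + 16)/16 + (17 - 70)) - 1224 = 1/((1/16)*(-86) - 53) - 1224 = 1/(-43/8 - 53) - 1224 = 1/(-467/8) - 1224 = -8/467 - 1224 = -571616/467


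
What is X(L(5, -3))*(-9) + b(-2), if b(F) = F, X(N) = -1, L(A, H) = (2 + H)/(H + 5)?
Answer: 7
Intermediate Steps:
L(A, H) = (2 + H)/(5 + H)
X(L(5, -3))*(-9) + b(-2) = -1*(-9) - 2 = 9 - 2 = 7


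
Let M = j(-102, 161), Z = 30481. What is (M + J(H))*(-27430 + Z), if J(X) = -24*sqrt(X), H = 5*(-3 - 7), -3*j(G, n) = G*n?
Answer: 16701174 - 366120*I*sqrt(2) ≈ 1.6701e+7 - 5.1777e+5*I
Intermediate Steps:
j(G, n) = -G*n/3
M = 5474 (M = -1/3*(-102)*161 = 5474)
H = -50 (H = 5*(-10) = -50)
(M + J(H))*(-27430 + Z) = (5474 - 120*I*sqrt(2))*(-27430 + 30481) = (5474 - 120*I*sqrt(2))*3051 = 16701174 - 366120*I*sqrt(2)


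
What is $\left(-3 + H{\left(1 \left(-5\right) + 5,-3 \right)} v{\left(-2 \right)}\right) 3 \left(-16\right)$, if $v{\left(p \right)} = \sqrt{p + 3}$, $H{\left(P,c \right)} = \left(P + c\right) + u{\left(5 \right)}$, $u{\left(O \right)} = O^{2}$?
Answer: $-912$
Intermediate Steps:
$H{\left(P,c \right)} = 25 + P + c$ ($H{\left(P,c \right)} = \left(P + c\right) + 5^{2} = \left(P + c\right) + 25 = 25 + P + c$)
$v{\left(p \right)} = \sqrt{3 + p}$
$\left(-3 + H{\left(1 \left(-5\right) + 5,-3 \right)} v{\left(-2 \right)}\right) 3 \left(-16\right) = \left(-3 + \left(25 + \left(1 \left(-5\right) + 5\right) - 3\right) \sqrt{3 - 2}\right) 3 \left(-16\right) = \left(-3 + \left(25 + \left(-5 + 5\right) - 3\right) \sqrt{1}\right) 3 \left(-16\right) = \left(-3 + \left(25 + 0 - 3\right) 1\right) 3 \left(-16\right) = \left(-3 + 22 \cdot 1\right) 3 \left(-16\right) = \left(-3 + 22\right) 3 \left(-16\right) = 19 \cdot 3 \left(-16\right) = 57 \left(-16\right) = -912$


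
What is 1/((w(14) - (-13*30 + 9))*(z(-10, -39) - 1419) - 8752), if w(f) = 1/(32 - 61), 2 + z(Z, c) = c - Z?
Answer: -1/561152 ≈ -1.7820e-6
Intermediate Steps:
z(Z, c) = -2 + c - Z (z(Z, c) = -2 + (c - Z) = -2 + c - Z)
w(f) = -1/29 (w(f) = 1/(-29) = -1/29)
1/((w(14) - (-13*30 + 9))*(z(-10, -39) - 1419) - 8752) = 1/((-1/29 - (-13*30 + 9))*((-2 - 39 - 1*(-10)) - 1419) - 8752) = 1/((-1/29 - (-390 + 9))*((-2 - 39 + 10) - 1419) - 8752) = 1/((-1/29 - 1*(-381))*(-31 - 1419) - 8752) = 1/((-1/29 + 381)*(-1450) - 8752) = 1/((11048/29)*(-1450) - 8752) = 1/(-552400 - 8752) = 1/(-561152) = -1/561152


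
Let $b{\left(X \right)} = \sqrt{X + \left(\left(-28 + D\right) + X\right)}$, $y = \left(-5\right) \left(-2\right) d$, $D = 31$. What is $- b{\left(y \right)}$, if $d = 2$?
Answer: $- \sqrt{43} \approx -6.5574$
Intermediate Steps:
$y = 20$ ($y = \left(-5\right) \left(-2\right) 2 = 10 \cdot 2 = 20$)
$b{\left(X \right)} = \sqrt{3 + 2 X}$ ($b{\left(X \right)} = \sqrt{X + \left(\left(-28 + 31\right) + X\right)} = \sqrt{X + \left(3 + X\right)} = \sqrt{3 + 2 X}$)
$- b{\left(y \right)} = - \sqrt{3 + 2 \cdot 20} = - \sqrt{3 + 40} = - \sqrt{43}$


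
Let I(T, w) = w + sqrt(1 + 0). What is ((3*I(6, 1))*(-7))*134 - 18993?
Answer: -24621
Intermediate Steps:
I(T, w) = 1 + w (I(T, w) = w + sqrt(1) = w + 1 = 1 + w)
((3*I(6, 1))*(-7))*134 - 18993 = ((3*(1 + 1))*(-7))*134 - 18993 = ((3*2)*(-7))*134 - 18993 = (6*(-7))*134 - 18993 = -42*134 - 18993 = -5628 - 18993 = -24621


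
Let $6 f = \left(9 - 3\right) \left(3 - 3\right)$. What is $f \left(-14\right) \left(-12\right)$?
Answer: $0$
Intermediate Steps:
$f = 0$ ($f = \frac{\left(9 - 3\right) \left(3 - 3\right)}{6} = \frac{6 \cdot 0}{6} = \frac{1}{6} \cdot 0 = 0$)
$f \left(-14\right) \left(-12\right) = 0 \left(-14\right) \left(-12\right) = 0 \left(-12\right) = 0$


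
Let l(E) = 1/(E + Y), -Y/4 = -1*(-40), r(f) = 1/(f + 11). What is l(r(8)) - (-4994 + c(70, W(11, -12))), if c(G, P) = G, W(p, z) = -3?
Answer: 14964017/3039 ≈ 4924.0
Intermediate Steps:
r(f) = 1/(11 + f)
Y = -160 (Y = -(-4)*(-40) = -4*40 = -160)
l(E) = 1/(-160 + E) (l(E) = 1/(E - 160) = 1/(-160 + E))
l(r(8)) - (-4994 + c(70, W(11, -12))) = 1/(-160 + 1/(11 + 8)) - (-4994 + 70) = 1/(-160 + 1/19) - 1*(-4924) = 1/(-160 + 1/19) + 4924 = 1/(-3039/19) + 4924 = -19/3039 + 4924 = 14964017/3039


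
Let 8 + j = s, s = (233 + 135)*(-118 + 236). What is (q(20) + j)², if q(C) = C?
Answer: 1886686096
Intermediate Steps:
s = 43424 (s = 368*118 = 43424)
j = 43416 (j = -8 + 43424 = 43416)
(q(20) + j)² = (20 + 43416)² = 43436² = 1886686096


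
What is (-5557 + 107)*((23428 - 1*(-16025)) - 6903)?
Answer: -177397500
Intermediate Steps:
(-5557 + 107)*((23428 - 1*(-16025)) - 6903) = -5450*((23428 + 16025) - 6903) = -5450*(39453 - 6903) = -5450*32550 = -177397500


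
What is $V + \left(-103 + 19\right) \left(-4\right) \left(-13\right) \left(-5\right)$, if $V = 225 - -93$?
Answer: $22158$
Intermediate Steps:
$V = 318$ ($V = 225 + 93 = 318$)
$V + \left(-103 + 19\right) \left(-4\right) \left(-13\right) \left(-5\right) = 318 + \left(-103 + 19\right) \left(-4\right) \left(-13\right) \left(-5\right) = 318 - 84 \cdot 52 \left(-5\right) = 318 - -21840 = 318 + 21840 = 22158$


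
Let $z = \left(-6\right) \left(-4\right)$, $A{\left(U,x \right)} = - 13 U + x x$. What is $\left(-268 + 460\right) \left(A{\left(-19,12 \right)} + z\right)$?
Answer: $79680$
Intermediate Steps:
$A{\left(U,x \right)} = x^{2} - 13 U$ ($A{\left(U,x \right)} = - 13 U + x^{2} = x^{2} - 13 U$)
$z = 24$
$\left(-268 + 460\right) \left(A{\left(-19,12 \right)} + z\right) = \left(-268 + 460\right) \left(\left(12^{2} - -247\right) + 24\right) = 192 \left(\left(144 + 247\right) + 24\right) = 192 \left(391 + 24\right) = 192 \cdot 415 = 79680$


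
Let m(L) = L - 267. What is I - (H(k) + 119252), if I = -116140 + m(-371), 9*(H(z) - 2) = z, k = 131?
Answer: -2124419/9 ≈ -2.3605e+5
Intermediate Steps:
H(z) = 2 + z/9
m(L) = -267 + L
I = -116778 (I = -116140 + (-267 - 371) = -116140 - 638 = -116778)
I - (H(k) + 119252) = -116778 - ((2 + (⅑)*131) + 119252) = -116778 - ((2 + 131/9) + 119252) = -116778 - (149/9 + 119252) = -116778 - 1*1073417/9 = -116778 - 1073417/9 = -2124419/9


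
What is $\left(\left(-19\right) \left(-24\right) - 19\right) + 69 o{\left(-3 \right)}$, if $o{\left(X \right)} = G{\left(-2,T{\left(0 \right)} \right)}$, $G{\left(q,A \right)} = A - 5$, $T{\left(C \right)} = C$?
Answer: $92$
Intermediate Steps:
$G{\left(q,A \right)} = -5 + A$ ($G{\left(q,A \right)} = A - 5 = -5 + A$)
$o{\left(X \right)} = -5$ ($o{\left(X \right)} = -5 + 0 = -5$)
$\left(\left(-19\right) \left(-24\right) - 19\right) + 69 o{\left(-3 \right)} = \left(\left(-19\right) \left(-24\right) - 19\right) + 69 \left(-5\right) = \left(456 - 19\right) - 345 = 437 - 345 = 92$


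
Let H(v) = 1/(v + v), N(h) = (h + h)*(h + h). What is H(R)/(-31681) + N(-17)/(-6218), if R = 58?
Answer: -2124150797/11425562564 ≈ -0.18591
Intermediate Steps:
N(h) = 4*h² (N(h) = (2*h)*(2*h) = 4*h²)
H(v) = 1/(2*v)
H(R)/(-31681) + N(-17)/(-6218) = ((½)/58)/(-31681) + (4*(-17)²)/(-6218) = ((½)*(1/58))*(-1/31681) + (4*289)*(-1/6218) = (1/116)*(-1/31681) + 1156*(-1/6218) = -1/3674996 - 578/3109 = -2124150797/11425562564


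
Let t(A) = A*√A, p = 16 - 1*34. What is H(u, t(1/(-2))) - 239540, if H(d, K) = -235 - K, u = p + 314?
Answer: -239775 + I*√2/4 ≈ -2.3978e+5 + 0.35355*I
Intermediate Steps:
p = -18 (p = 16 - 34 = -18)
t(A) = A^(3/2)
u = 296 (u = -18 + 314 = 296)
H(u, t(1/(-2))) - 239540 = (-235 - (1/(-2))^(3/2)) - 239540 = (-235 - (-½)^(3/2)) - 239540 = (-235 - (-1)*I*√2/4) - 239540 = (-235 + I*√2/4) - 239540 = -239775 + I*√2/4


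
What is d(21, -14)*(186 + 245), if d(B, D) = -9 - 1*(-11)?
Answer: 862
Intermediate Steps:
d(B, D) = 2 (d(B, D) = -9 + 11 = 2)
d(21, -14)*(186 + 245) = 2*(186 + 245) = 2*431 = 862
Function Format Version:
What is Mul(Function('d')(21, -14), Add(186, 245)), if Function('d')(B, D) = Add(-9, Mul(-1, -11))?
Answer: 862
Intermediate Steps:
Function('d')(B, D) = 2 (Function('d')(B, D) = Add(-9, 11) = 2)
Mul(Function('d')(21, -14), Add(186, 245)) = Mul(2, Add(186, 245)) = Mul(2, 431) = 862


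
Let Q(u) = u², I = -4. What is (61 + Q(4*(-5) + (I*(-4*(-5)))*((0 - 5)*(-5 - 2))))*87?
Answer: 691864107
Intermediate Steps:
(61 + Q(4*(-5) + (I*(-4*(-5)))*((0 - 5)*(-5 - 2))))*87 = (61 + (4*(-5) + (-(-16)*(-5))*((0 - 5)*(-5 - 2)))²)*87 = (61 + (-20 + (-4*20)*(-5*(-7)))²)*87 = (61 + (-20 - 80*35)²)*87 = (61 + (-20 - 2800)²)*87 = (61 + (-2820)²)*87 = (61 + 7952400)*87 = 7952461*87 = 691864107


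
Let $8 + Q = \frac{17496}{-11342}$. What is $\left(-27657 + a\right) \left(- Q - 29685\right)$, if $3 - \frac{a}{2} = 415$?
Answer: $\frac{4793053790639}{5671} \approx 8.4519 \cdot 10^{8}$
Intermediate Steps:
$a = -824$ ($a = 6 - 830 = -824$)
$Q = - \frac{54116}{5671}$ ($Q = -8 + \frac{17496}{-11342} = -8 + 17496 \left(- \frac{1}{11342}\right) = -8 - \frac{8748}{5671} = - \frac{54116}{5671} \approx -9.5426$)
$\left(-27657 + a\right) \left(- Q - 29685\right) = \left(-27657 - 824\right) \left(\left(-1\right) \left(- \frac{54116}{5671}\right) - 29685\right) = - 28481 \left(\frac{54116}{5671} - 29685\right) = \left(-28481\right) \left(- \frac{168289519}{5671}\right) = \frac{4793053790639}{5671}$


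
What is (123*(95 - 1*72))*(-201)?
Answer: -568629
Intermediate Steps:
(123*(95 - 1*72))*(-201) = (123*(95 - 72))*(-201) = (123*23)*(-201) = 2829*(-201) = -568629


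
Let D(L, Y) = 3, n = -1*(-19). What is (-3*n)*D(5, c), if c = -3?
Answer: -171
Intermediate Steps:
n = 19
(-3*n)*D(5, c) = -3*19*3 = -57*3 = -171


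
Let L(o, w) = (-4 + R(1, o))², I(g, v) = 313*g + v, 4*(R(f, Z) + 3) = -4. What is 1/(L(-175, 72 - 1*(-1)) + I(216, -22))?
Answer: 1/67650 ≈ 1.4782e-5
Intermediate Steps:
R(f, Z) = -4 (R(f, Z) = -3 + (¼)*(-4) = -3 - 1 = -4)
I(g, v) = v + 313*g
L(o, w) = 64 (L(o, w) = (-4 - 4)² = (-8)² = 64)
1/(L(-175, 72 - 1*(-1)) + I(216, -22)) = 1/(64 + (-22 + 313*216)) = 1/(64 + (-22 + 67608)) = 1/(64 + 67586) = 1/67650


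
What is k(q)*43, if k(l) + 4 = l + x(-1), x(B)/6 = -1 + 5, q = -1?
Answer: 817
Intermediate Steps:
x(B) = 24 (x(B) = 6*(-1 + 5) = 6*4 = 24)
k(l) = 20 + l (k(l) = -4 + (l + 24) = -4 + (24 + l) = 20 + l)
k(q)*43 = (20 - 1)*43 = 19*43 = 817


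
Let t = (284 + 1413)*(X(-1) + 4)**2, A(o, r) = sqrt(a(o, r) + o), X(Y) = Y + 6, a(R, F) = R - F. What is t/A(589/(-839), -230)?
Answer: 137457*sqrt(10057093)/47948 ≈ 9091.4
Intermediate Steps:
X(Y) = 6 + Y
A(o, r) = sqrt(-r + 2*o) (A(o, r) = sqrt((o - r) + o) = sqrt(-r + 2*o))
t = 137457 (t = (284 + 1413)*((6 - 1) + 4)**2 = 1697*(5 + 4)**2 = 1697*9**2 = 1697*81 = 137457)
t/A(589/(-839), -230) = 137457/(sqrt(-1*(-230) + 2*(589/(-839)))) = 137457/(sqrt(230 + 2*(589*(-1/839)))) = 137457/(sqrt(230 + 2*(-589/839))) = 137457/(sqrt(230 - 1178/839)) = 137457/(sqrt(191792/839)) = 137457/((4*sqrt(10057093)/839)) = 137457*(sqrt(10057093)/47948) = 137457*sqrt(10057093)/47948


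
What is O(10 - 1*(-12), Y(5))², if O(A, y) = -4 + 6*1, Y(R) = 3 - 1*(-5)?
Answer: 4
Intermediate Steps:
Y(R) = 8 (Y(R) = 3 + 5 = 8)
O(A, y) = 2 (O(A, y) = -4 + 6 = 2)
O(10 - 1*(-12), Y(5))² = 2² = 4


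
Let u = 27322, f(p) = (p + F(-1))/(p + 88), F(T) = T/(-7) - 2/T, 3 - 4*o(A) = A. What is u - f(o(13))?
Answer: 32704439/1197 ≈ 27322.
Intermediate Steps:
o(A) = 3/4 - A/4
F(T) = -2/T - T/7 (F(T) = T*(-1/7) - 2/T = -T/7 - 2/T = -2/T - T/7)
f(p) = (15/7 + p)/(88 + p) (f(p) = (p + (-2/(-1) - 1/7*(-1)))/(p + 88) = (p + (-2*(-1) + 1/7))/(88 + p) = (p + (2 + 1/7))/(88 + p) = (p + 15/7)/(88 + p) = (15/7 + p)/(88 + p))
u - f(o(13)) = 27322 - (15/7 + (3/4 - 1/4*13))/(88 + (3/4 - 1/4*13)) = 27322 - (15/7 + (3/4 - 13/4))/(88 + (3/4 - 13/4)) = 27322 - (15/7 - 5/2)/(88 - 5/2) = 27322 - (-5)/(171/2*14) = 27322 - 2*(-5)/(171*14) = 27322 - 1*(-5/1197) = 27322 + 5/1197 = 32704439/1197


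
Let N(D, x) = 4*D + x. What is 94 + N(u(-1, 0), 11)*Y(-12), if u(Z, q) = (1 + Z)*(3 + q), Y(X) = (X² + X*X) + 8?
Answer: 3350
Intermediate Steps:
Y(X) = 8 + 2*X² (Y(X) = (X² + X²) + 8 = 2*X² + 8 = 8 + 2*X²)
N(D, x) = x + 4*D
94 + N(u(-1, 0), 11)*Y(-12) = 94 + (11 + 4*(3 + 0 + 3*(-1) - 1*0))*(8 + 2*(-12)²) = 94 + (11 + 4*(3 + 0 - 3 + 0))*(8 + 2*144) = 94 + (11 + 4*0)*(8 + 288) = 94 + (11 + 0)*296 = 94 + 11*296 = 94 + 3256 = 3350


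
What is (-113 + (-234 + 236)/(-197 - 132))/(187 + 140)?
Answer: -12393/35861 ≈ -0.34558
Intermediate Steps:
(-113 + (-234 + 236)/(-197 - 132))/(187 + 140) = (-113 + 2/(-329))/327 = (-113 + 2*(-1/329))*(1/327) = (-113 - 2/329)*(1/327) = -37179/329*1/327 = -12393/35861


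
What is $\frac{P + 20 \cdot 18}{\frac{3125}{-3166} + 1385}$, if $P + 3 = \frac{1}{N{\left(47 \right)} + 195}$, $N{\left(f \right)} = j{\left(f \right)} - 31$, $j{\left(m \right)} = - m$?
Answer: $\frac{26448764}{102533769} \approx 0.25795$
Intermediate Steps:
$N{\left(f \right)} = -31 - f$ ($N{\left(f \right)} = - f - 31 = -31 - f$)
$P = - \frac{350}{117}$ ($P = -3 + \frac{1}{\left(-31 - 47\right) + 195} = -3 + \frac{1}{-78 + 195} = -3 + \frac{1}{117} = - \frac{350}{117} \approx -2.9915$)
$\frac{P + 20 \cdot 18}{\frac{3125}{-3166} + 1385} = \frac{- \frac{350}{117} + 20 \cdot 18}{\frac{3125}{-3166} + 1385} = \frac{- \frac{350}{117} + 360}{3125 \left(- \frac{1}{3166}\right) + 1385} = \frac{41770}{117 \left(- \frac{3125}{3166} + 1385\right)} = \frac{41770}{117 \cdot \frac{4381785}{3166}} = \frac{41770}{117} \cdot \frac{3166}{4381785} = \frac{26448764}{102533769}$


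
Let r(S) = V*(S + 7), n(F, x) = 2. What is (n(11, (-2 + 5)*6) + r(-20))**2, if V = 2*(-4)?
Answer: 11236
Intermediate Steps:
V = -8
r(S) = -56 - 8*S (r(S) = -8*(S + 7) = -8*(7 + S) = -56 - 8*S)
(n(11, (-2 + 5)*6) + r(-20))**2 = (2 + (-56 - 8*(-20)))**2 = (2 + (-56 + 160))**2 = (2 + 104)**2 = 106**2 = 11236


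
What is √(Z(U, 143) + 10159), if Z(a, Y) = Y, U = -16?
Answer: √10302 ≈ 101.50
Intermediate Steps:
√(Z(U, 143) + 10159) = √(143 + 10159) = √10302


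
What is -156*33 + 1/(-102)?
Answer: -525097/102 ≈ -5148.0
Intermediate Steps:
-156*33 + 1/(-102) = -5148 - 1/102 = -525097/102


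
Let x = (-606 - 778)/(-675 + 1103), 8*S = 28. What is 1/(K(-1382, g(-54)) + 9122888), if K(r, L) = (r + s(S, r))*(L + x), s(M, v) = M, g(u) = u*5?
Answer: 107/1016450842 ≈ 1.0527e-7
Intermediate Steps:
S = 7/2 (S = (⅛)*28 = 7/2 ≈ 3.5000)
g(u) = 5*u
x = -346/107 (x = -1384/428 = -1384*1/428 = -346/107 ≈ -3.2336)
K(r, L) = (-346/107 + L)*(7/2 + r) (K(r, L) = (r + 7/2)*(L - 346/107) = (7/2 + r)*(-346/107 + L) = (-346/107 + L)*(7/2 + r))
1/(K(-1382, g(-54)) + 9122888) = 1/((-1211/107 - 346/107*(-1382) + 7*(5*(-54))/2 + (5*(-54))*(-1382)) + 9122888) = 1/((-1211/107 + 478172/107 + (7/2)*(-270) - 270*(-1382)) + 9122888) = 1/((-1211/107 + 478172/107 - 945 + 373140) + 9122888) = 1/(40301826/107 + 9122888) = 1/(1016450842/107) = 107/1016450842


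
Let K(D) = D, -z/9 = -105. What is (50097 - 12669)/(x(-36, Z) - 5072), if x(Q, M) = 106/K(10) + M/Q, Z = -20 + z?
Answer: -6737040/915677 ≈ -7.3574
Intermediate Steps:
z = 945 (z = -9*(-105) = 945)
Z = 925 (Z = -20 + 945 = 925)
x(Q, M) = 53/5 + M/Q (x(Q, M) = 106/10 + M/Q = 106*(1/10) + M/Q = 53/5 + M/Q)
(50097 - 12669)/(x(-36, Z) - 5072) = (50097 - 12669)/((53/5 + 925/(-36)) - 5072) = 37428/((53/5 + 925*(-1/36)) - 5072) = 37428/((53/5 - 925/36) - 5072) = 37428/(-2717/180 - 5072) = 37428/(-915677/180) = 37428*(-180/915677) = -6737040/915677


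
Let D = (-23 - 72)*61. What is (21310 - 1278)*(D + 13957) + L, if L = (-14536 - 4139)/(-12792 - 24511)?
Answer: 6099084685427/37303 ≈ 1.6350e+8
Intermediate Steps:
L = 18675/37303 (L = -18675/(-37303) = -18675*(-1/37303) = 18675/37303 ≈ 0.50063)
D = -5795 (D = -95*61 = -5795)
(21310 - 1278)*(D + 13957) + L = (21310 - 1278)*(-5795 + 13957) + 18675/37303 = 20032*8162 + 18675/37303 = 163501184 + 18675/37303 = 6099084685427/37303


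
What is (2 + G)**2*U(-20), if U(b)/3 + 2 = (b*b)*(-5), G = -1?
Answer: -6006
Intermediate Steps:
U(b) = -6 - 15*b**2 (U(b) = -6 + 3*((b*b)*(-5)) = -6 + 3*(b**2*(-5)) = -6 + 3*(-5*b**2) = -6 - 15*b**2)
(2 + G)**2*U(-20) = (2 - 1)**2*(-6 - 15*(-20)**2) = 1**2*(-6 - 15*400) = 1*(-6 - 6000) = 1*(-6006) = -6006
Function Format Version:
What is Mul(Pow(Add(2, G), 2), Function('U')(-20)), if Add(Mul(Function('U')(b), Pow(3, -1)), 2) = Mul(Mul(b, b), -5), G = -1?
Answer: -6006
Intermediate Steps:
Function('U')(b) = Add(-6, Mul(-15, Pow(b, 2))) (Function('U')(b) = Add(-6, Mul(3, Mul(Mul(b, b), -5))) = Add(-6, Mul(3, Mul(Pow(b, 2), -5))) = Add(-6, Mul(3, Mul(-5, Pow(b, 2)))) = Add(-6, Mul(-15, Pow(b, 2))))
Mul(Pow(Add(2, G), 2), Function('U')(-20)) = Mul(Pow(Add(2, -1), 2), Add(-6, Mul(-15, Pow(-20, 2)))) = Mul(Pow(1, 2), Add(-6, Mul(-15, 400))) = Mul(1, Add(-6, -6000)) = Mul(1, -6006) = -6006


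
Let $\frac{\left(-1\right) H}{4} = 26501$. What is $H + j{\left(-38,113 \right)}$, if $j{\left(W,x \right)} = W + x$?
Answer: $-105929$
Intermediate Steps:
$H = -106004$ ($H = \left(-4\right) 26501 = -106004$)
$H + j{\left(-38,113 \right)} = -106004 + \left(-38 + 113\right) = -106004 + 75 = -105929$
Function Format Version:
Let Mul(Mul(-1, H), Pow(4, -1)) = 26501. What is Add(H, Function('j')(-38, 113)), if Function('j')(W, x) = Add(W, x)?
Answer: -105929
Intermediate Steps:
H = -106004 (H = Mul(-4, 26501) = -106004)
Add(H, Function('j')(-38, 113)) = Add(-106004, Add(-38, 113)) = Add(-106004, 75) = -105929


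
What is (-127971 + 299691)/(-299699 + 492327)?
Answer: 42930/48157 ≈ 0.89146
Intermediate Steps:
(-127971 + 299691)/(-299699 + 492327) = 171720/192628 = 171720*(1/192628) = 42930/48157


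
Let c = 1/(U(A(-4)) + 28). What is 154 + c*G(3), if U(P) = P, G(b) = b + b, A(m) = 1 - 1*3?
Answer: 2005/13 ≈ 154.23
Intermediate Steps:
A(m) = -2 (A(m) = 1 - 3 = -2)
G(b) = 2*b
c = 1/26 (c = 1/(-2 + 28) = 1/26 ≈ 0.038462)
154 + c*G(3) = 154 + (2*3)/26 = 154 + (1/26)*6 = 154 + 3/13 = 2005/13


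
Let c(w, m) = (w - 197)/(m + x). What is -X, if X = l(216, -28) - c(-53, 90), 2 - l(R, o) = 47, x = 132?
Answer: 4870/111 ≈ 43.874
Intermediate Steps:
c(w, m) = (-197 + w)/(132 + m) (c(w, m) = (w - 197)/(m + 132) = (-197 + w)/(132 + m))
l(R, o) = -45 (l(R, o) = 2 - 1*47 = 2 - 47 = -45)
X = -4870/111 (X = -45 - (-197 - 53)/(132 + 90) = -45 - (-250)/222 = -45 - 1*(-125/111) = -45 + 125/111 = -4870/111 ≈ -43.874)
-X = -1*(-4870/111) = 4870/111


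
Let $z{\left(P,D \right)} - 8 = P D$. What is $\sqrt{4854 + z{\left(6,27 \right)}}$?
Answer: $4 \sqrt{314} \approx 70.88$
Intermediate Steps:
$z{\left(P,D \right)} = 8 + D P$ ($z{\left(P,D \right)} = 8 + P D = 8 + D P$)
$\sqrt{4854 + z{\left(6,27 \right)}} = \sqrt{4854 + \left(8 + 27 \cdot 6\right)} = \sqrt{4854 + \left(8 + 162\right)} = \sqrt{4854 + 170} = \sqrt{5024} = 4 \sqrt{314}$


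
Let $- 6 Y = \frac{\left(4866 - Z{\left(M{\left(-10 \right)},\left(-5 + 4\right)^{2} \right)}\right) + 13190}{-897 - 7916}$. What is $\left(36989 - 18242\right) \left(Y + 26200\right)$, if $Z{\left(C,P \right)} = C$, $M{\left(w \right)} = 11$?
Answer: $\frac{8657499859605}{17626} \approx 4.9118 \cdot 10^{8}$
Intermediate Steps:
$Y = \frac{6015}{17626}$ ($Y = - \frac{\left(\left(4866 - 11\right) + 13190\right) \frac{1}{-897 - 7916}}{6} = - \frac{\left(\left(4866 - 11\right) + 13190\right) \frac{1}{-8813}}{6} = - \frac{\left(4855 + 13190\right) \left(- \frac{1}{8813}\right)}{6} = - \frac{18045 \left(- \frac{1}{8813}\right)}{6} = \left(- \frac{1}{6}\right) \left(- \frac{18045}{8813}\right) = \frac{6015}{17626} \approx 0.34126$)
$\left(36989 - 18242\right) \left(Y + 26200\right) = \left(36989 - 18242\right) \left(\frac{6015}{17626} + 26200\right) = \left(36989 - 18242\right) \frac{461807215}{17626} = 18747 \cdot \frac{461807215}{17626} = \frac{8657499859605}{17626}$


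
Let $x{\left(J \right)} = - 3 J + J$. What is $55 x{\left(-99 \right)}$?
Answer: $10890$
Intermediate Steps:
$x{\left(J \right)} = - 2 J$
$55 x{\left(-99 \right)} = 55 \left(\left(-2\right) \left(-99\right)\right) = 55 \cdot 198 = 10890$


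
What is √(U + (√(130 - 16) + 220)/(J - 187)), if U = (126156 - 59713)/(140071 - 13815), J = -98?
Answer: √(-117637464975 - 1680127440*√114)/691980 ≈ 0.53211*I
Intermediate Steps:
U = 5111/9712 (U = 66443/126256 = 66443*(1/126256) = 5111/9712 ≈ 0.52626)
√(U + (√(130 - 16) + 220)/(J - 187)) = √(5111/9712 + (√(130 - 16) + 220)/(-98 - 187)) = √(5111/9712 + (√114 + 220)/(-285)) = √(5111/9712 - (220 + √114)/285) = √(5111/9712 + (-44/57 - √114/285)) = √(-136001/553584 - √114/285)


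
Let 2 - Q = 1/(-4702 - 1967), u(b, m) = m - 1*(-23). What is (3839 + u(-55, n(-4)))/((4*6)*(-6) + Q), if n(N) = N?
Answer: -25729002/946997 ≈ -27.169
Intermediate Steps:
u(b, m) = 23 + m (u(b, m) = m + 23 = 23 + m)
Q = 13339/6669 (Q = 2 - 1/(-4702 - 1967) = 2 - 1/(-6669) = 2 - 1*(-1/6669) = 2 + 1/6669 = 13339/6669 ≈ 2.0001)
(3839 + u(-55, n(-4)))/((4*6)*(-6) + Q) = (3839 + (23 - 4))/((4*6)*(-6) + 13339/6669) = (3839 + 19)/(24*(-6) + 13339/6669) = 3858/(-144 + 13339/6669) = 3858/(-946997/6669) = 3858*(-6669/946997) = -25729002/946997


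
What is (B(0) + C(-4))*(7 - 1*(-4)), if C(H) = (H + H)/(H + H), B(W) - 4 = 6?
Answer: 121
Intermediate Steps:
B(W) = 10 (B(W) = 4 + 6 = 10)
C(H) = 1 (C(H) = (2*H)/((2*H)) = (2*H)*(1/(2*H)) = 1)
(B(0) + C(-4))*(7 - 1*(-4)) = (10 + 1)*(7 - 1*(-4)) = 11*(7 + 4) = 11*11 = 121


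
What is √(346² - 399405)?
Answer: I*√279689 ≈ 528.86*I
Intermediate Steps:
√(346² - 399405) = √(119716 - 399405) = √(-279689) = I*√279689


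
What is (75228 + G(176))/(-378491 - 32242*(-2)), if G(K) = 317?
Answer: -75545/314007 ≈ -0.24058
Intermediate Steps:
(75228 + G(176))/(-378491 - 32242*(-2)) = (75228 + 317)/(-378491 - 32242*(-2)) = 75545/(-378491 + 64484) = 75545/(-314007) = 75545*(-1/314007) = -75545/314007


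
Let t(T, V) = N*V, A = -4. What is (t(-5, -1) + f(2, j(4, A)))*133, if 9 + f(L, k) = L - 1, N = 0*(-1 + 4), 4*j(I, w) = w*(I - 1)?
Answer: -1064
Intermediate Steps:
j(I, w) = w*(-1 + I)/4 (j(I, w) = (w*(I - 1))/4 = (w*(-1 + I))/4 = w*(-1 + I)/4)
N = 0 (N = 0*3 = 0)
t(T, V) = 0 (t(T, V) = 0*V = 0)
f(L, k) = -10 + L (f(L, k) = -9 + (L - 1) = -9 + (-1 + L) = -10 + L)
(t(-5, -1) + f(2, j(4, A)))*133 = (0 + (-10 + 2))*133 = (0 - 8)*133 = -8*133 = -1064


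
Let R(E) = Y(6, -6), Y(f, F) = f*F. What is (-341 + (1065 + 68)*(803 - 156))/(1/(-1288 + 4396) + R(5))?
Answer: -2277262680/111887 ≈ -20353.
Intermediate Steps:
Y(f, F) = F*f
R(E) = -36 (R(E) = -6*6 = -36)
(-341 + (1065 + 68)*(803 - 156))/(1/(-1288 + 4396) + R(5)) = (-341 + (1065 + 68)*(803 - 156))/(1/(-1288 + 4396) - 36) = (-341 + 1133*647)/(1/3108 - 36) = (-341 + 733051)/(1/3108 - 36) = 732710/(-111887/3108) = 732710*(-3108/111887) = -2277262680/111887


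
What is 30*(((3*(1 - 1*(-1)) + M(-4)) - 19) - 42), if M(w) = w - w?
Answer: -1650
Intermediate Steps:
M(w) = 0
30*(((3*(1 - 1*(-1)) + M(-4)) - 19) - 42) = 30*(((3*(1 - 1*(-1)) + 0) - 19) - 42) = 30*(((3*(1 + 1) + 0) - 19) - 42) = 30*(((3*2 + 0) - 19) - 42) = 30*(((6 + 0) - 19) - 42) = 30*((6 - 19) - 42) = 30*(-13 - 42) = 30*(-55) = -1650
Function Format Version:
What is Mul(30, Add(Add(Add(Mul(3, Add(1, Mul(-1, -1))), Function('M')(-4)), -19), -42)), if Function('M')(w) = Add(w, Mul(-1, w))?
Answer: -1650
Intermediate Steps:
Function('M')(w) = 0
Mul(30, Add(Add(Add(Mul(3, Add(1, Mul(-1, -1))), Function('M')(-4)), -19), -42)) = Mul(30, Add(Add(Add(Mul(3, Add(1, Mul(-1, -1))), 0), -19), -42)) = Mul(30, Add(Add(Add(Mul(3, Add(1, 1)), 0), -19), -42)) = Mul(30, Add(Add(Add(Mul(3, 2), 0), -19), -42)) = Mul(30, Add(Add(Add(6, 0), -19), -42)) = Mul(30, Add(Add(6, -19), -42)) = Mul(30, Add(-13, -42)) = Mul(30, -55) = -1650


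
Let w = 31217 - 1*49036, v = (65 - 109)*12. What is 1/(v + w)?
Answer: -1/18347 ≈ -5.4505e-5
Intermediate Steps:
v = -528 (v = -44*12 = -528)
w = -17819 (w = 31217 - 49036 = -17819)
1/(v + w) = 1/(-528 - 17819) = 1/(-18347) = -1/18347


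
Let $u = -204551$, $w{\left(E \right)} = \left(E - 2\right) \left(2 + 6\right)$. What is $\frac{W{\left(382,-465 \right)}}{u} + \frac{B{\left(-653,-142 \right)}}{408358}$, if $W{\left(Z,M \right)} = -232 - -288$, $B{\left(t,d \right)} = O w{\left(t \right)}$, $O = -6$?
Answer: $\frac{3204107696}{41765018629} \approx 0.076717$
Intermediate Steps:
$w{\left(E \right)} = -16 + 8 E$ ($w{\left(E \right)} = \left(-2 + E\right) 8 = -16 + 8 E$)
$B{\left(t,d \right)} = 96 - 48 t$ ($B{\left(t,d \right)} = - 6 \left(-16 + 8 t\right) = 96 - 48 t$)
$W{\left(Z,M \right)} = 56$ ($W{\left(Z,M \right)} = -232 + 288 = 56$)
$\frac{W{\left(382,-465 \right)}}{u} + \frac{B{\left(-653,-142 \right)}}{408358} = \frac{56}{-204551} + \frac{96 - -31344}{408358} = 56 \left(- \frac{1}{204551}\right) + \left(96 + 31344\right) \frac{1}{408358} = - \frac{56}{204551} + 31440 \cdot \frac{1}{408358} = - \frac{56}{204551} + \frac{15720}{204179} = \frac{3204107696}{41765018629}$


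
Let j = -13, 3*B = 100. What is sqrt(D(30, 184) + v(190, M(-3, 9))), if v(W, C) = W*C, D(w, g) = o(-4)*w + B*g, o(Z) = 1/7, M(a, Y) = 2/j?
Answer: sqrt(455252070)/273 ≈ 78.156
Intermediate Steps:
B = 100/3 (B = (1/3)*100 = 100/3 ≈ 33.333)
M(a, Y) = -2/13 (M(a, Y) = 2/(-13) = 2*(-1/13) = -2/13)
o(Z) = 1/7
D(w, g) = w/7 + 100*g/3
v(W, C) = C*W
sqrt(D(30, 184) + v(190, M(-3, 9))) = sqrt(((1/7)*30 + (100/3)*184) - 2/13*190) = sqrt((30/7 + 18400/3) - 380/13) = sqrt(128890/21 - 380/13) = sqrt(1667590/273) = sqrt(455252070)/273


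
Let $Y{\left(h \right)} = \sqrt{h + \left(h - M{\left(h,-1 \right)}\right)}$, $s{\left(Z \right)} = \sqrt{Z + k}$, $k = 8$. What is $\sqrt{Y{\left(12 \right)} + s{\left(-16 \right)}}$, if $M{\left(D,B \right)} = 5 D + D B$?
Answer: $2^{\frac{3}{4}} \sqrt{i} \sqrt{1 + \sqrt{3}} \approx 1.9656 + 1.9656 i$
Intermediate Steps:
$s{\left(Z \right)} = \sqrt{8 + Z}$ ($s{\left(Z \right)} = \sqrt{Z + 8} = \sqrt{8 + Z}$)
$M{\left(D,B \right)} = 5 D + B D$
$Y{\left(h \right)} = \sqrt{2} \sqrt{- h}$ ($Y{\left(h \right)} = \sqrt{h + \left(h - h \left(5 - 1\right)\right)} = \sqrt{h + \left(h - h 4\right)} = \sqrt{h + \left(h - 4 h\right)} = \sqrt{h - 3 h} = \sqrt{- 2 h} = \sqrt{2} \sqrt{- h}$)
$\sqrt{Y{\left(12 \right)} + s{\left(-16 \right)}} = \sqrt{\sqrt{2} \sqrt{\left(-1\right) 12} + \sqrt{8 - 16}} = \sqrt{\sqrt{2} \sqrt{-12} + \sqrt{-8}} = \sqrt{\sqrt{2} \cdot 2 i \sqrt{3} + 2 i \sqrt{2}} = \sqrt{2 i \sqrt{6} + 2 i \sqrt{2}} = \sqrt{2 i \sqrt{2} + 2 i \sqrt{6}}$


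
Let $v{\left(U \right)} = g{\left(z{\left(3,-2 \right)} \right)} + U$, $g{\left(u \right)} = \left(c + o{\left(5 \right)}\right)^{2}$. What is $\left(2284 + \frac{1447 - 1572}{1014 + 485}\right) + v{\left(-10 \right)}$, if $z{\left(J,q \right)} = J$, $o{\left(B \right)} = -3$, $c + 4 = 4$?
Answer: $\frac{3422092}{1499} \approx 2282.9$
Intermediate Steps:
$c = 0$ ($c = -4 + 4 = 0$)
$g{\left(u \right)} = 9$ ($g{\left(u \right)} = \left(0 - 3\right)^{2} = \left(-3\right)^{2} = 9$)
$v{\left(U \right)} = 9 + U$
$\left(2284 + \frac{1447 - 1572}{1014 + 485}\right) + v{\left(-10 \right)} = \left(2284 + \frac{1447 - 1572}{1014 + 485}\right) + \left(9 - 10\right) = \left(2284 - \frac{125}{1499}\right) - 1 = \frac{3423591}{1499} - 1 = \frac{3422092}{1499}$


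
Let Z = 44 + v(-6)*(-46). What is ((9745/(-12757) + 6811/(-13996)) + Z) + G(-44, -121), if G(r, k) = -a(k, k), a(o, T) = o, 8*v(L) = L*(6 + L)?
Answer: 29236971433/178546972 ≈ 163.75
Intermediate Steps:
v(L) = L*(6 + L)/8 (v(L) = (L*(6 + L))/8 = L*(6 + L)/8)
G(r, k) = -k
Z = 44 (Z = 44 + ((1/8)*(-6)*(6 - 6))*(-46) = 44 + ((1/8)*(-6)*0)*(-46) = 44 + 0*(-46) = 44 + 0 = 44)
((9745/(-12757) + 6811/(-13996)) + Z) + G(-44, -121) = ((9745/(-12757) + 6811/(-13996)) + 44) - 1*(-121) = ((9745*(-1/12757) + 6811*(-1/13996)) + 44) + 121 = ((-9745/12757 - 6811/13996) + 44) + 121 = (-223278947/178546972 + 44) + 121 = 7632787821/178546972 + 121 = 29236971433/178546972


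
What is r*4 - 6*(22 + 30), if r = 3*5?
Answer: -252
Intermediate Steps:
r = 15
r*4 - 6*(22 + 30) = 15*4 - 6*(22 + 30) = 60 - 6*52 = 60 - 312 = -252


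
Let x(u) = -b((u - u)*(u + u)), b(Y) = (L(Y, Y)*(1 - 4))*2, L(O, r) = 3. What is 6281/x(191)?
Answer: 6281/18 ≈ 348.94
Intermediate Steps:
b(Y) = -18 (b(Y) = (3*(1 - 4))*2 = (3*(-3))*2 = -9*2 = -18)
x(u) = 18 (x(u) = -1*(-18) = 18)
6281/x(191) = 6281/18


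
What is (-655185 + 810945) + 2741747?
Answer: 2897507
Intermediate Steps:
(-655185 + 810945) + 2741747 = 155760 + 2741747 = 2897507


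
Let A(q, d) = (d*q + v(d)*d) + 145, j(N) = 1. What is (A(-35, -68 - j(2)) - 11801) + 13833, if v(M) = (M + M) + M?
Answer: 18875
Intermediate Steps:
v(M) = 3*M (v(M) = 2*M + M = 3*M)
A(q, d) = 145 + 3*d² + d*q (A(q, d) = (d*q + (3*d)*d) + 145 = (d*q + 3*d²) + 145 = (3*d² + d*q) + 145 = 145 + 3*d² + d*q)
(A(-35, -68 - j(2)) - 11801) + 13833 = ((145 + 3*(-68 - 1*1)² + (-68 - 1*1)*(-35)) - 11801) + 13833 = ((145 + 3*(-68 - 1)² + (-68 - 1)*(-35)) - 11801) + 13833 = ((145 + 3*(-69)² - 69*(-35)) - 11801) + 13833 = ((145 + 3*4761 + 2415) - 11801) + 13833 = ((145 + 14283 + 2415) - 11801) + 13833 = (16843 - 11801) + 13833 = 5042 + 13833 = 18875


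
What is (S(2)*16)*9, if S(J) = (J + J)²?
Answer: 2304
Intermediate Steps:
S(J) = 4*J² (S(J) = (2*J)² = 4*J²)
(S(2)*16)*9 = ((4*2²)*16)*9 = ((4*4)*16)*9 = (16*16)*9 = 256*9 = 2304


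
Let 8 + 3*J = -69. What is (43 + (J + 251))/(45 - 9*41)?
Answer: -805/972 ≈ -0.82819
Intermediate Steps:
J = -77/3 (J = -8/3 + (⅓)*(-69) = -8/3 - 23 = -77/3 ≈ -25.667)
(43 + (J + 251))/(45 - 9*41) = (43 + (-77/3 + 251))/(45 - 9*41) = (43 + 676/3)/(45 - 369) = (805/3)/(-324) = (805/3)*(-1/324) = -805/972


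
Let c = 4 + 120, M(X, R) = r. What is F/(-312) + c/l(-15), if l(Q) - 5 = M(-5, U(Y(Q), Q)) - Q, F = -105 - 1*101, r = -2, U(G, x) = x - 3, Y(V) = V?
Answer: 3533/468 ≈ 7.5491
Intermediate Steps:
U(G, x) = -3 + x
M(X, R) = -2
F = -206 (F = -105 - 101 = -206)
l(Q) = 3 - Q (l(Q) = 5 + (-2 - Q) = 3 - Q)
c = 124
F/(-312) + c/l(-15) = -206/(-312) + 124/(3 - 1*(-15)) = -206*(-1/312) + 124/(3 + 15) = 103/156 + 124/18 = 103/156 + 124*(1/18) = 103/156 + 62/9 = 3533/468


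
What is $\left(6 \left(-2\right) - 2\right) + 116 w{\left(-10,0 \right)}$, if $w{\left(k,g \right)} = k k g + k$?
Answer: $-1174$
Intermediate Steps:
$w{\left(k,g \right)} = k + g k^{2}$ ($w{\left(k,g \right)} = k^{2} g + k = g k^{2} + k = k + g k^{2}$)
$\left(6 \left(-2\right) - 2\right) + 116 w{\left(-10,0 \right)} = \left(6 \left(-2\right) - 2\right) + 116 \left(- 10 \left(1 + 0 \left(-10\right)\right)\right) = \left(-12 - 2\right) + 116 \left(- 10 \left(1 + 0\right)\right) = -14 + 116 \left(\left(-10\right) 1\right) = -14 + 116 \left(-10\right) = -14 - 1160 = -1174$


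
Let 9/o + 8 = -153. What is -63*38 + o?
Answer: -385443/161 ≈ -2394.1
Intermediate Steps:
o = -9/161 (o = 9/(-8 - 153) = 9/(-161) = 9*(-1/161) = -9/161 ≈ -0.055901)
-63*38 + o = -63*38 - 9/161 = -2394 - 9/161 = -385443/161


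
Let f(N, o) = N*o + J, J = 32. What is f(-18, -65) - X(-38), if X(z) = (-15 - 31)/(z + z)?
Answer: 45653/38 ≈ 1201.4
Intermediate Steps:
f(N, o) = 32 + N*o (f(N, o) = N*o + 32 = 32 + N*o)
X(z) = -23/z (X(z) = -46*1/(2*z) = -23/z)
f(-18, -65) - X(-38) = (32 - 18*(-65)) - (-23)/(-38) = (32 + 1170) - (-23)*(-1)/38 = 1202 - 1*23/38 = 1202 - 23/38 = 45653/38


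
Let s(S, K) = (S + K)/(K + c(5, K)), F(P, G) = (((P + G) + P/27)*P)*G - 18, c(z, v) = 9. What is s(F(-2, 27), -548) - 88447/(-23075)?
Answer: 91792333/12437425 ≈ 7.3803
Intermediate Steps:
F(P, G) = -18 + G*P*(G + 28*P/27) (F(P, G) = (((G + P) + P*(1/27))*P)*G - 18 = (((G + P) + P/27)*P)*G - 18 = ((G + 28*P/27)*P)*G - 18 = (P*(G + 28*P/27))*G - 18 = G*P*(G + 28*P/27) - 18 = -18 + G*P*(G + 28*P/27))
s(S, K) = (K + S)/(9 + K) (s(S, K) = (S + K)/(K + 9) = (K + S)/(9 + K))
s(F(-2, 27), -548) - 88447/(-23075) = (-548 + (-18 - 2*27**2 + (28/27)*27*(-2)**2))/(9 - 548) - 88447/(-23075) = (-548 + (-18 - 2*729 + (28/27)*27*4))/(-539) - 88447*(-1/23075) = -(-548 + (-18 - 1458 + 112))/539 + 88447/23075 = -(-548 - 1364)/539 + 88447/23075 = -1/539*(-1912) + 88447/23075 = 1912/539 + 88447/23075 = 91792333/12437425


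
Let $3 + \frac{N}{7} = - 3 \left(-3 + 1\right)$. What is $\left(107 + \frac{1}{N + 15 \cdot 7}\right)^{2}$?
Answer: $\frac{181791289}{15876} \approx 11451.0$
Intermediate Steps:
$N = 21$ ($N = -21 + 7 \left(- 3 \left(-3 + 1\right)\right) = -21 + 7 \left(\left(-3\right) \left(-2\right)\right) = -21 + 7 \cdot 6 = -21 + 42 = 21$)
$\left(107 + \frac{1}{N + 15 \cdot 7}\right)^{2} = \left(107 + \frac{1}{21 + 15 \cdot 7}\right)^{2} = \left(107 + \frac{1}{21 + 105}\right)^{2} = \left(107 + \frac{1}{126}\right)^{2} = \left(\frac{13483}{126}\right)^{2} = \frac{181791289}{15876}$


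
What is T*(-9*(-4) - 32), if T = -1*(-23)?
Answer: 92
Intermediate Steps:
T = 23
T*(-9*(-4) - 32) = 23*(-9*(-4) - 32) = 23*(36 - 32) = 23*4 = 92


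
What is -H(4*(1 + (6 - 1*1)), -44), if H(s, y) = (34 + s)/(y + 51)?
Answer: -58/7 ≈ -8.2857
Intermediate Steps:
H(s, y) = (34 + s)/(51 + y)
-H(4*(1 + (6 - 1*1)), -44) = -(34 + 4*(1 + (6 - 1*1)))/(51 - 44) = -(34 + 4*(1 + (6 - 1)))/7 = -(34 + 4*(1 + 5))/7 = -(34 + 4*6)/7 = -(34 + 24)/7 = -58/7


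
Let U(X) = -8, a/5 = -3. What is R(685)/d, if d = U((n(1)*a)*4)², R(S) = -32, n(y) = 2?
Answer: -½ ≈ -0.50000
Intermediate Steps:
a = -15 (a = 5*(-3) = -15)
d = 64 (d = (-8)² = 64)
R(685)/d = -32/64 = -32*1/64 = -½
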